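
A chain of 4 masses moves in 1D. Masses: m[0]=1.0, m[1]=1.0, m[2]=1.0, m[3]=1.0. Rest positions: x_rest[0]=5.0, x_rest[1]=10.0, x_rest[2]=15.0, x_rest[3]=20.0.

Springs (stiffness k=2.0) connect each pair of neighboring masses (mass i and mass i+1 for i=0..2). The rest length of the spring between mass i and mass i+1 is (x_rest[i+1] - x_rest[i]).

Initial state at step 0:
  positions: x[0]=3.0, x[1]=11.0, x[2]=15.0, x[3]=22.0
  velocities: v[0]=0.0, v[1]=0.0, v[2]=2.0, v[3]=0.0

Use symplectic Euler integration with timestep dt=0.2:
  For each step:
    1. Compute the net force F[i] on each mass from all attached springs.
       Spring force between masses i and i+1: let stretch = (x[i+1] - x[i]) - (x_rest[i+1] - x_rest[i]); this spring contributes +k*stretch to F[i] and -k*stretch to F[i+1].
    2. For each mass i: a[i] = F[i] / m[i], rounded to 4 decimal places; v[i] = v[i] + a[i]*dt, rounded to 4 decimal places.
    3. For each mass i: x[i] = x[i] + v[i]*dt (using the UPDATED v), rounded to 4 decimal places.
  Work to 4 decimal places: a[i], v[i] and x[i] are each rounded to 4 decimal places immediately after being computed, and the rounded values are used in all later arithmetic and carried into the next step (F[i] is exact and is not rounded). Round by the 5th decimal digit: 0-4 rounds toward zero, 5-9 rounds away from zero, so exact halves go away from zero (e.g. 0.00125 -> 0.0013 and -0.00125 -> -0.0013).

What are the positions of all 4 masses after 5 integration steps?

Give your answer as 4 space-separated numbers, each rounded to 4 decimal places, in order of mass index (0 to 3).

Step 0: x=[3.0000 11.0000 15.0000 22.0000] v=[0.0000 0.0000 2.0000 0.0000]
Step 1: x=[3.2400 10.6800 15.6400 21.8400] v=[1.2000 -1.6000 3.2000 -0.8000]
Step 2: x=[3.6752 10.1616 16.3792 21.5840] v=[2.1760 -2.5920 3.6960 -1.2800]
Step 3: x=[4.2293 9.6217 17.0374 21.3116] v=[2.7706 -2.6995 3.2909 -1.3619]
Step 4: x=[4.8148 9.2437 17.4443 21.0973] v=[2.9276 -1.8902 2.0343 -1.0716]
Step 5: x=[5.3546 9.1674 17.4874 20.9907] v=[2.6992 -0.3815 0.2153 -0.5328]

Answer: 5.3546 9.1674 17.4874 20.9907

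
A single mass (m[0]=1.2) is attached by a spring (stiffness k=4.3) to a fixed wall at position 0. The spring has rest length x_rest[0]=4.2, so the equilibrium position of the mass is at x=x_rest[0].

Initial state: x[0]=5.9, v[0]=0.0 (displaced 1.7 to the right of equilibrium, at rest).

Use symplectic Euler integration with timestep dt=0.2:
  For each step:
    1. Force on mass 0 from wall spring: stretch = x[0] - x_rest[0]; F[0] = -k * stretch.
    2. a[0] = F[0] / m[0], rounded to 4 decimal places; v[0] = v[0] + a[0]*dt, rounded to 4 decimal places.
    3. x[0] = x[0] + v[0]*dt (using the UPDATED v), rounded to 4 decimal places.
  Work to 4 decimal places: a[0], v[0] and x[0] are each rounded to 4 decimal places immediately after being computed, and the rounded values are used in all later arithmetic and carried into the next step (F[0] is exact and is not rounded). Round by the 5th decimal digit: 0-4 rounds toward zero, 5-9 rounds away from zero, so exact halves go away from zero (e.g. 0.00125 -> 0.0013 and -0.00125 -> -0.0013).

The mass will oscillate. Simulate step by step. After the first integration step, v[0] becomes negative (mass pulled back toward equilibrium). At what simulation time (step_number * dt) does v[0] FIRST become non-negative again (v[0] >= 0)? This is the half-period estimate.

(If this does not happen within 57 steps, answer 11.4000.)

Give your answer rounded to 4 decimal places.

Step 0: x=[5.9000] v=[0.0000]
Step 1: x=[5.6563] v=[-1.2183]
Step 2: x=[5.2039] v=[-2.2620]
Step 3: x=[4.6076] v=[-2.9815]
Step 4: x=[3.9529] v=[-3.2736]
Step 5: x=[3.3336] v=[-3.0965]
Step 6: x=[2.8385] v=[-2.4756]
Step 7: x=[2.5385] v=[-1.4999]
Step 8: x=[2.4767] v=[-0.3092]
Step 9: x=[2.6619] v=[0.9258]
First v>=0 after going negative at step 9, time=1.8000

Answer: 1.8000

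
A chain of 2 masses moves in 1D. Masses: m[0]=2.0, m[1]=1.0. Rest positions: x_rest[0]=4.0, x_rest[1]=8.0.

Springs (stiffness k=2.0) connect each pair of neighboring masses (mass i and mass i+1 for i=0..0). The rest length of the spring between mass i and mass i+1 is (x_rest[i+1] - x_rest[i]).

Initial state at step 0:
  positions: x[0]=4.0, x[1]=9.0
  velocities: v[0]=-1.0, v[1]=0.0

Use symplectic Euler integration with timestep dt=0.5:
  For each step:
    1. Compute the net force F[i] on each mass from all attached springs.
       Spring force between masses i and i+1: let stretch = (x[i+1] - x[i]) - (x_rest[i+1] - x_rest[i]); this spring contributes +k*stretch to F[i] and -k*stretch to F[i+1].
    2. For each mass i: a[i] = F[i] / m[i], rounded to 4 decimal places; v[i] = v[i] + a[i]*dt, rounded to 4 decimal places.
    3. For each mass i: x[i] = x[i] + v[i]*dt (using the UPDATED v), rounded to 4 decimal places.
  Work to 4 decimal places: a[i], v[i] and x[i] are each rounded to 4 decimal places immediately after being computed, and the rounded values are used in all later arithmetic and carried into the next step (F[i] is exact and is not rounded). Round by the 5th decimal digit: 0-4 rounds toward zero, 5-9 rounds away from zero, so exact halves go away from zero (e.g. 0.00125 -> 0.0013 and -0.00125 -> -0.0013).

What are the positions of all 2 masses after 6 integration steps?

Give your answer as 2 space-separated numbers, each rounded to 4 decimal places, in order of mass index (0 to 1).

Answer: 2.1706 6.6587

Derivation:
Step 0: x=[4.0000 9.0000] v=[-1.0000 0.0000]
Step 1: x=[3.7500 8.5000] v=[-0.5000 -1.0000]
Step 2: x=[3.6875 7.6250] v=[-0.1250 -1.7500]
Step 3: x=[3.6094 6.7813] v=[-0.1563 -1.6875]
Step 4: x=[3.3242 6.3516] v=[-0.5704 -0.8594]
Step 5: x=[2.7959 6.4082] v=[-1.0567 0.1132]
Step 6: x=[2.1706 6.6587] v=[-1.2506 0.5009]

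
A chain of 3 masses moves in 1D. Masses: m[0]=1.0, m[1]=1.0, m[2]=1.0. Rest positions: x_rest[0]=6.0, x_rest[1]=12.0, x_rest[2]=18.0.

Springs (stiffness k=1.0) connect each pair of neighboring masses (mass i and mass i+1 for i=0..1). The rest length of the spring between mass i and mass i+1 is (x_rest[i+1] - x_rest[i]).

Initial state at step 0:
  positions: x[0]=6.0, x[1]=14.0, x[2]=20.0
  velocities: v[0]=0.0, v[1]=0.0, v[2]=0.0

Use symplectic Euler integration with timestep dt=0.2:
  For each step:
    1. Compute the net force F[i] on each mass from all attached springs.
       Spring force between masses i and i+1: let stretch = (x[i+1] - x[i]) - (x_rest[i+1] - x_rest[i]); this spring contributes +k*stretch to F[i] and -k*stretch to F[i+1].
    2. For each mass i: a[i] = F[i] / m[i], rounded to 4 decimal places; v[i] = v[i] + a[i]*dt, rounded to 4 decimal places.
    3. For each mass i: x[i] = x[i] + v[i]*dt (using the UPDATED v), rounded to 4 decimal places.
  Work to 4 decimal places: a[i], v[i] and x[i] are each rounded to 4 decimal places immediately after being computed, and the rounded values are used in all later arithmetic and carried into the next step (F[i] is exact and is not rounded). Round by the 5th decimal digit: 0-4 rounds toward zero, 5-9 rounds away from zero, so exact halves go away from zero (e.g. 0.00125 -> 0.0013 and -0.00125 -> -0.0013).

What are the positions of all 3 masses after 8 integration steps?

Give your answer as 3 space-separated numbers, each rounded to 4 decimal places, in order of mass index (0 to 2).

Answer: 7.7985 12.6676 19.5339

Derivation:
Step 0: x=[6.0000 14.0000 20.0000] v=[0.0000 0.0000 0.0000]
Step 1: x=[6.0800 13.9200 20.0000] v=[0.4000 -0.4000 0.0000]
Step 2: x=[6.2336 13.7696 19.9968] v=[0.7680 -0.7520 -0.0160]
Step 3: x=[6.4486 13.5668 19.9845] v=[1.0752 -1.0138 -0.0614]
Step 4: x=[6.7084 13.3360 19.9555] v=[1.2988 -1.1539 -0.1449]
Step 5: x=[6.9933 13.1049 19.9017] v=[1.4243 -1.1555 -0.2688]
Step 6: x=[7.2826 12.9012 19.8161] v=[1.4466 -1.0185 -0.4282]
Step 7: x=[7.5567 12.7494 19.6939] v=[1.3703 -0.7592 -0.6112]
Step 8: x=[7.7985 12.6676 19.5339] v=[1.2088 -0.4088 -0.8001]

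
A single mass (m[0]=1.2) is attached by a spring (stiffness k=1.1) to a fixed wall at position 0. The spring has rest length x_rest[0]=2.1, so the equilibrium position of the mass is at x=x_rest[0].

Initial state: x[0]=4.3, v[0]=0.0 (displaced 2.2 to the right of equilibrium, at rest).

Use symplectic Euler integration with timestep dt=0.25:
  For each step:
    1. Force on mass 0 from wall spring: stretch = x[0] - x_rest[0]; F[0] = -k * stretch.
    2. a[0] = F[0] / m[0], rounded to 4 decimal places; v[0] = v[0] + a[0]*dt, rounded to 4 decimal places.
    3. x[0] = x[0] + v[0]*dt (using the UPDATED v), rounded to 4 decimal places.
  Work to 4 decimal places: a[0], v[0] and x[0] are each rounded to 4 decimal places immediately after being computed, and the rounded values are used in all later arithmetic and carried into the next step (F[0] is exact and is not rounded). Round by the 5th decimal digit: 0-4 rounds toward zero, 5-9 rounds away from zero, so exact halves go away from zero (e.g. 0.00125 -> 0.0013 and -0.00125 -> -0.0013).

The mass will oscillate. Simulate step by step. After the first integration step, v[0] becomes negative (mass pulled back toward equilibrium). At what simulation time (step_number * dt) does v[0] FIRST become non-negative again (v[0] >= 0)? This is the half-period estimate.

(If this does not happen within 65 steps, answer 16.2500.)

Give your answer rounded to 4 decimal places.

Step 0: x=[4.3000] v=[0.0000]
Step 1: x=[4.1740] v=[-0.5042]
Step 2: x=[3.9291] v=[-0.9795]
Step 3: x=[3.5794] v=[-1.3987]
Step 4: x=[3.1450] v=[-1.7377]
Step 5: x=[2.6507] v=[-1.9772]
Step 6: x=[2.1249] v=[-2.1034]
Step 7: x=[1.5976] v=[-2.1091]
Step 8: x=[1.0991] v=[-1.9940]
Step 9: x=[0.6580] v=[-1.7646]
Step 10: x=[0.2995] v=[-1.4342]
Step 11: x=[0.0441] v=[-1.0216]
Step 12: x=[-0.0935] v=[-0.5505]
Step 13: x=[-0.1055] v=[-0.0478]
Step 14: x=[0.0089] v=[0.4576]
First v>=0 after going negative at step 14, time=3.5000

Answer: 3.5000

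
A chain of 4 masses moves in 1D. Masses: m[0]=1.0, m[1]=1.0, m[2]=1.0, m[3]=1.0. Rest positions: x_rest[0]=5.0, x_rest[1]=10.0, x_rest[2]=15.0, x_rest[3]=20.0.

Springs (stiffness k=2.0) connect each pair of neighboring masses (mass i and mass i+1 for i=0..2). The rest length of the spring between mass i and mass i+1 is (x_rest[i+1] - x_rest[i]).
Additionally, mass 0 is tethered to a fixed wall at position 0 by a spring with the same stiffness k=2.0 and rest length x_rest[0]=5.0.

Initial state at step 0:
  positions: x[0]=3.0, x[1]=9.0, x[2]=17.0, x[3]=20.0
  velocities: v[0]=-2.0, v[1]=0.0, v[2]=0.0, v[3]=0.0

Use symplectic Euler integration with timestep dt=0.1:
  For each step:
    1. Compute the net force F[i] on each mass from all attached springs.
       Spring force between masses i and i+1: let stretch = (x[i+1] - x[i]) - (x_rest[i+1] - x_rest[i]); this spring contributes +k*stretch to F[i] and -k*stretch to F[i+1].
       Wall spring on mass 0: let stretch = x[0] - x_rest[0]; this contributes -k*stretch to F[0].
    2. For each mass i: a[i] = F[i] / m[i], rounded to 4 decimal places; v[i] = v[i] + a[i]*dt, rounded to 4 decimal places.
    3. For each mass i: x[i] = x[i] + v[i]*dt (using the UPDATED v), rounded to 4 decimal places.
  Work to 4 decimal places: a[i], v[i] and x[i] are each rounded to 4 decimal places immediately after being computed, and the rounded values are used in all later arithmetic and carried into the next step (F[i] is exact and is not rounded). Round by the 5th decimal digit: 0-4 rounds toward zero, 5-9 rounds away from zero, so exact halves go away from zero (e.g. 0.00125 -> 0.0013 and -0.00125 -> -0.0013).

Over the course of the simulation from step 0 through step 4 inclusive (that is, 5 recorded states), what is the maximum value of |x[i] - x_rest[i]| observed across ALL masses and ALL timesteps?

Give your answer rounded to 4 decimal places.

Answer: 2.2164

Derivation:
Step 0: x=[3.0000 9.0000 17.0000 20.0000] v=[-2.0000 0.0000 0.0000 0.0000]
Step 1: x=[2.8600 9.0400 16.9000 20.0400] v=[-1.4000 0.4000 -1.0000 0.4000]
Step 2: x=[2.7864 9.1136 16.7056 20.1172] v=[-0.7360 0.7360 -1.9440 0.7720]
Step 3: x=[2.7836 9.2125 16.4276 20.2262] v=[-0.0278 0.9890 -2.7801 1.0897]
Step 4: x=[2.8537 9.3271 16.0813 20.3592] v=[0.7013 1.1462 -3.4634 1.3300]
Max displacement = 2.2164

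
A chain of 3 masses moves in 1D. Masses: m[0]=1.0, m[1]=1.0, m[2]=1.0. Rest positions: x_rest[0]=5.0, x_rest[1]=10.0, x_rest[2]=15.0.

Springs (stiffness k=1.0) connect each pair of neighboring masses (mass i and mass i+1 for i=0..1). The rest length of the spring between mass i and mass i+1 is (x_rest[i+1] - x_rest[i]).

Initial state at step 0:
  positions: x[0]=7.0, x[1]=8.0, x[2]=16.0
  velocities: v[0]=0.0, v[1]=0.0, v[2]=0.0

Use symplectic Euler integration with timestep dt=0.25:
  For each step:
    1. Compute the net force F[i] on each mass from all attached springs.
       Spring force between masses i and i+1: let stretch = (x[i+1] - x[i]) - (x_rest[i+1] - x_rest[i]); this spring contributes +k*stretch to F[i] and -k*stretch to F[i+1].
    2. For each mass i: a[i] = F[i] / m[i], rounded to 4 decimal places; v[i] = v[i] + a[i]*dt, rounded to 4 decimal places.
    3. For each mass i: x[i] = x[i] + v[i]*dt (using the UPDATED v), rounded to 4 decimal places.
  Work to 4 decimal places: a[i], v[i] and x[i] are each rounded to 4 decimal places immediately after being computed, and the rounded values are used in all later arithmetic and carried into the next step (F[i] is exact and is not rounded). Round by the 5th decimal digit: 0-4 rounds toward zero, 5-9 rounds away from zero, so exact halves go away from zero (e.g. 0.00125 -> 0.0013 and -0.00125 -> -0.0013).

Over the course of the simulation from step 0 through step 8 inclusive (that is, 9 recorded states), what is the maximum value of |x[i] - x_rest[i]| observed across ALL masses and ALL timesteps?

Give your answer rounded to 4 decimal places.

Step 0: x=[7.0000 8.0000 16.0000] v=[0.0000 0.0000 0.0000]
Step 1: x=[6.7500 8.4375 15.8125] v=[-1.0000 1.7500 -0.7500]
Step 2: x=[6.2930 9.2305 15.4766] v=[-1.8281 3.1719 -1.3438]
Step 3: x=[5.7071 10.2303 15.0628] v=[-2.3437 3.9991 -1.6553]
Step 4: x=[5.0914 11.2494 14.6595] v=[-2.4629 4.0764 -1.6134]
Step 5: x=[4.5481 12.0968 14.3555] v=[-2.1734 3.3894 -1.2159]
Step 6: x=[4.1641 12.6135 14.2229] v=[-1.5362 2.0669 -0.5306]
Step 7: x=[3.9956 12.7027 14.3022] v=[-0.6739 0.3569 0.3171]
Step 8: x=[4.0588 12.3477 14.5940] v=[0.2529 -1.4200 1.1672]
Max displacement = 2.7027

Answer: 2.7027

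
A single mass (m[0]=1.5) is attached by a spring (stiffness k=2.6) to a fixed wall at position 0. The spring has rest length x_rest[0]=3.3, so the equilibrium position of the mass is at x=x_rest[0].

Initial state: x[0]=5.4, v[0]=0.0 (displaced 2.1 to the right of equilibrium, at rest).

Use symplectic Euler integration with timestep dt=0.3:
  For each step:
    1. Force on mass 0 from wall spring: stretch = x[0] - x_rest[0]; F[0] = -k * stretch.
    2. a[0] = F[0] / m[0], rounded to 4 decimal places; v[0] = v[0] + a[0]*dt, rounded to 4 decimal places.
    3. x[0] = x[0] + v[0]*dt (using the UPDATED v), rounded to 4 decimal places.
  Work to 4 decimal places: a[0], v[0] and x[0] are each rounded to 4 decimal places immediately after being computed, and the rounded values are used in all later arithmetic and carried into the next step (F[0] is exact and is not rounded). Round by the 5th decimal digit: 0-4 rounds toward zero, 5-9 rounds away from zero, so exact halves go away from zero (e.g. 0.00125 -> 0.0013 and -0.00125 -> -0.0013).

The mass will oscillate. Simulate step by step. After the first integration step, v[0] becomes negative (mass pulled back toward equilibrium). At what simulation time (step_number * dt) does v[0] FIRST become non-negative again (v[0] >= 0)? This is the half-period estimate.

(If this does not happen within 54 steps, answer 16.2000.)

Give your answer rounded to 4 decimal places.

Step 0: x=[5.4000] v=[0.0000]
Step 1: x=[5.0724] v=[-1.0920]
Step 2: x=[4.4683] v=[-2.0137]
Step 3: x=[3.6819] v=[-2.6212]
Step 4: x=[2.8360] v=[-2.8198]
Step 5: x=[2.0625] v=[-2.5785]
Step 6: x=[1.4820] v=[-1.9350]
Step 7: x=[1.1851] v=[-0.9896]
Step 8: x=[1.2181] v=[0.1101]
First v>=0 after going negative at step 8, time=2.4000

Answer: 2.4000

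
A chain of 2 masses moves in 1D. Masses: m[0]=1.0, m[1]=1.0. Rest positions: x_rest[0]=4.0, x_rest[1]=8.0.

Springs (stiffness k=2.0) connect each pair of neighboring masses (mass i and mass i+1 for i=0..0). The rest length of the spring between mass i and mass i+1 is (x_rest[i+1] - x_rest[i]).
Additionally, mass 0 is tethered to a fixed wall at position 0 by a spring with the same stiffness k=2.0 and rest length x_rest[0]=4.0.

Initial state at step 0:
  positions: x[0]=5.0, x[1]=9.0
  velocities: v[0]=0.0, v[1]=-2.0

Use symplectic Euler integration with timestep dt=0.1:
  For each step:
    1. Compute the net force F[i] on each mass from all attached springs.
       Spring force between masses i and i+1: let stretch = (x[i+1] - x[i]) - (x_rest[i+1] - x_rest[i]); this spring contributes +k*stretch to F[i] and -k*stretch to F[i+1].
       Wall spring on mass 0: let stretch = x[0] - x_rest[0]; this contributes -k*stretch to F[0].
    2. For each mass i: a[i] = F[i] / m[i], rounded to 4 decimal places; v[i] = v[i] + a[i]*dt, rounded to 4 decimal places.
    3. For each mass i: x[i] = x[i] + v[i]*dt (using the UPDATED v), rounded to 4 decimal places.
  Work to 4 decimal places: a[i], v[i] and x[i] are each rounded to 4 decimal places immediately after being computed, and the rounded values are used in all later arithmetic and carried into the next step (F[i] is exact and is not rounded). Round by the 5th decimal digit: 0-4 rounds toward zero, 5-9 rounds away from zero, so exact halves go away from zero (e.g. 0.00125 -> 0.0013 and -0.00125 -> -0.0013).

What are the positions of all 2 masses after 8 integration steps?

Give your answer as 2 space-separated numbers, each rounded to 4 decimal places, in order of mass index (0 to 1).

Step 0: x=[5.0000 9.0000] v=[0.0000 -2.0000]
Step 1: x=[4.9800 8.8000] v=[-0.2000 -2.0000]
Step 2: x=[4.9368 8.6036] v=[-0.4320 -1.9640]
Step 3: x=[4.8682 8.4139] v=[-0.6860 -1.8974]
Step 4: x=[4.7732 8.2333] v=[-0.9505 -1.8065]
Step 5: x=[4.6519 8.0635] v=[-1.2131 -1.6985]
Step 6: x=[4.5058 7.9054] v=[-1.4612 -1.5808]
Step 7: x=[4.3376 7.7593] v=[-1.6824 -1.4607]
Step 8: x=[4.1510 7.6248] v=[-1.8656 -1.3450]

Answer: 4.1510 7.6248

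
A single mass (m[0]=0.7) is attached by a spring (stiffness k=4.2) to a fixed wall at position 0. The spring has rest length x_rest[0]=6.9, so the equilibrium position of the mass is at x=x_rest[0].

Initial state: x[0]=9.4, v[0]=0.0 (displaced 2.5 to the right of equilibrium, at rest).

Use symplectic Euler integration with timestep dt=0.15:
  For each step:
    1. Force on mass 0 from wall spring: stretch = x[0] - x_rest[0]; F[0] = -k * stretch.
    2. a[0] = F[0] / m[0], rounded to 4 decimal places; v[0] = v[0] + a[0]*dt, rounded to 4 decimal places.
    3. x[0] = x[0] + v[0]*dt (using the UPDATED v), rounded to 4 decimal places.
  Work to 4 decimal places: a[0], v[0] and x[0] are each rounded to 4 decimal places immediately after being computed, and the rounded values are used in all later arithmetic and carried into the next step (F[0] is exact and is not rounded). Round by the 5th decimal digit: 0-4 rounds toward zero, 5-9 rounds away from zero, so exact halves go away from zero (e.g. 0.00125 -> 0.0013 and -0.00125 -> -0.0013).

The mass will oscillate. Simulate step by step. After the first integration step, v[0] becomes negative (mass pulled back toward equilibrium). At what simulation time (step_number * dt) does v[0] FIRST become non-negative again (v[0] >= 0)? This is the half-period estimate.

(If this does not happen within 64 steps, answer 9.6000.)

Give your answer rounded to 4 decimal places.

Step 0: x=[9.4000] v=[0.0000]
Step 1: x=[9.0625] v=[-2.2500]
Step 2: x=[8.4331] v=[-4.1963]
Step 3: x=[7.5967] v=[-5.5761]
Step 4: x=[6.6662] v=[-6.2031]
Step 5: x=[5.7673] v=[-5.9927]
Step 6: x=[5.0213] v=[-4.9733]
Step 7: x=[4.5289] v=[-3.2825]
Step 8: x=[4.3566] v=[-1.1485]
Step 9: x=[4.5277] v=[1.1406]
First v>=0 after going negative at step 9, time=1.3500

Answer: 1.3500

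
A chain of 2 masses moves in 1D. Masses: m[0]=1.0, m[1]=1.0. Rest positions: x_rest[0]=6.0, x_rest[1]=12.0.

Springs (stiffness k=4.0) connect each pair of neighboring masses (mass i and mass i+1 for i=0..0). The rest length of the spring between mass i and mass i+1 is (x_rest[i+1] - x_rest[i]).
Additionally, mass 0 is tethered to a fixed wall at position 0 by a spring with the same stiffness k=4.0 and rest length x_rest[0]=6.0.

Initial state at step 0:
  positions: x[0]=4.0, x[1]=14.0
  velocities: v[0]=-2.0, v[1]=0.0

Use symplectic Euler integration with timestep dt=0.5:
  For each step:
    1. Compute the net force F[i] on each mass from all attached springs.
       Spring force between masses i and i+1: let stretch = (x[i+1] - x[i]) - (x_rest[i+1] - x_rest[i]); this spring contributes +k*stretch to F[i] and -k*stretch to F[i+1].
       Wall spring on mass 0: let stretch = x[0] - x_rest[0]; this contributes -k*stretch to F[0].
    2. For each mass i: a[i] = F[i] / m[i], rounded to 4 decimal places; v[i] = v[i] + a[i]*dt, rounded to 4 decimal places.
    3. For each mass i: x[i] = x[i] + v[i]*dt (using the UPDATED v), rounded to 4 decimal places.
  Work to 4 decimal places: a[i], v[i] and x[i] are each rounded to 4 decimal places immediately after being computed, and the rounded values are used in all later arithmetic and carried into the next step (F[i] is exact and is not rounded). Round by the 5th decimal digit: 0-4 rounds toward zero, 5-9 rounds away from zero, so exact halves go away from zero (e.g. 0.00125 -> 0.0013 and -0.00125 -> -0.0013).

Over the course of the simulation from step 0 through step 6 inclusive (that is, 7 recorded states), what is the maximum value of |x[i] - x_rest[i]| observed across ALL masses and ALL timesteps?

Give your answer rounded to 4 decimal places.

Step 0: x=[4.0000 14.0000] v=[-2.0000 0.0000]
Step 1: x=[9.0000 10.0000] v=[10.0000 -8.0000]
Step 2: x=[6.0000 11.0000] v=[-6.0000 2.0000]
Step 3: x=[2.0000 13.0000] v=[-8.0000 4.0000]
Step 4: x=[7.0000 10.0000] v=[10.0000 -6.0000]
Step 5: x=[8.0000 10.0000] v=[2.0000 0.0000]
Step 6: x=[3.0000 14.0000] v=[-10.0000 8.0000]
Max displacement = 4.0000

Answer: 4.0000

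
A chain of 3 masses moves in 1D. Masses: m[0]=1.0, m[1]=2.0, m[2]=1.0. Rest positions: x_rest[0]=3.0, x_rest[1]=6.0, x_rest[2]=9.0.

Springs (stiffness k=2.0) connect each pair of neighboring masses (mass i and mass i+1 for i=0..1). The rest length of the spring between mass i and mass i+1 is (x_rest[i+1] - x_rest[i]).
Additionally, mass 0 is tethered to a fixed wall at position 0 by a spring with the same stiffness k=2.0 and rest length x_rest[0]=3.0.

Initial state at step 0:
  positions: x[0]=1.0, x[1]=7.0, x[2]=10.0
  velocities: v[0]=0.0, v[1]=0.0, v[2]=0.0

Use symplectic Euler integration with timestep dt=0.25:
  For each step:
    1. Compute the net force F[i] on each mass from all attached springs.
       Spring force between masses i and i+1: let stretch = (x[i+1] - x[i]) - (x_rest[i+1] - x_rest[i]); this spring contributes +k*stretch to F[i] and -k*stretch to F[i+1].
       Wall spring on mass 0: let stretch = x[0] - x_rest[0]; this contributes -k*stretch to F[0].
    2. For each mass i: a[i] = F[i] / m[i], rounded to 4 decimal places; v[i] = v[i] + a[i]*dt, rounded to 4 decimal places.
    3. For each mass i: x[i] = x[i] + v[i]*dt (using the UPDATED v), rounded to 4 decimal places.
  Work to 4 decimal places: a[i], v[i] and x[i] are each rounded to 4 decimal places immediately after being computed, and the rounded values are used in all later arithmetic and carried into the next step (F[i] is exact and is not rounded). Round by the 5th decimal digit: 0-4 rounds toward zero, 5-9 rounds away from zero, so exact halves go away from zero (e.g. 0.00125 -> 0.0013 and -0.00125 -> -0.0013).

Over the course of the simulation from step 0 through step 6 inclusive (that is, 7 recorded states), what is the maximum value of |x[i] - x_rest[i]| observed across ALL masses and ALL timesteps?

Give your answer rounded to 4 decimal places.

Step 0: x=[1.0000 7.0000 10.0000] v=[0.0000 0.0000 0.0000]
Step 1: x=[1.6250 6.8125 10.0000] v=[2.5000 -0.7500 0.0000]
Step 2: x=[2.6953 6.5000 9.9766] v=[4.2813 -1.2500 -0.0938]
Step 3: x=[3.9043 6.1670 9.8936] v=[4.8360 -1.3320 -0.3321]
Step 4: x=[4.9081 5.9255 9.7198] v=[4.0152 -0.9660 -0.6954]
Step 5: x=[5.4256 5.8576 9.4467] v=[2.0699 -0.2718 -1.0926]
Step 6: x=[5.3189 5.9870 9.0999] v=[-0.4269 0.5175 -1.3872]
Max displacement = 2.4256

Answer: 2.4256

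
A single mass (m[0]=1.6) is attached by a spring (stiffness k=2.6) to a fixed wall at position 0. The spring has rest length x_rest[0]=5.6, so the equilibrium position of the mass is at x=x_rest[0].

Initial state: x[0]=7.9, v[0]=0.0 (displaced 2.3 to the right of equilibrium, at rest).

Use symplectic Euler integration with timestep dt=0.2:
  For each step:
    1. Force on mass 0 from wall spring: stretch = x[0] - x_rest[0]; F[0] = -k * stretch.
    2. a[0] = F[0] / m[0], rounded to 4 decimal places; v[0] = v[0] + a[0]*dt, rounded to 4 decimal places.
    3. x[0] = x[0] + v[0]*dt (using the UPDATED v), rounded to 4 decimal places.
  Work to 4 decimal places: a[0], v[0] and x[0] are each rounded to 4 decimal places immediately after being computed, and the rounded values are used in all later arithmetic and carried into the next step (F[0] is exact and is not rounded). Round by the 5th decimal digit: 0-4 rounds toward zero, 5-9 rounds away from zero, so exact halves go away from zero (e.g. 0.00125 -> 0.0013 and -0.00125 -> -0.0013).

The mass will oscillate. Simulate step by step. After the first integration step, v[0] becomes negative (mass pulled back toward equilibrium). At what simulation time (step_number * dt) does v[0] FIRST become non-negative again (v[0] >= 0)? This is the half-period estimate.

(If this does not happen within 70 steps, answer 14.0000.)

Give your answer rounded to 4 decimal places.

Step 0: x=[7.9000] v=[0.0000]
Step 1: x=[7.7505] v=[-0.7475]
Step 2: x=[7.4612] v=[-1.4464]
Step 3: x=[7.0509] v=[-2.0513]
Step 4: x=[6.5463] v=[-2.5228]
Step 5: x=[5.9802] v=[-2.8303]
Step 6: x=[5.3894] v=[-2.9539]
Step 7: x=[4.8123] v=[-2.8855]
Step 8: x=[4.2864] v=[-2.6295]
Step 9: x=[3.8459] v=[-2.2026]
Step 10: x=[3.5194] v=[-1.6325]
Step 11: x=[3.3281] v=[-0.9563]
Step 12: x=[3.2845] v=[-0.2179]
Step 13: x=[3.3914] v=[0.5346]
First v>=0 after going negative at step 13, time=2.6000

Answer: 2.6000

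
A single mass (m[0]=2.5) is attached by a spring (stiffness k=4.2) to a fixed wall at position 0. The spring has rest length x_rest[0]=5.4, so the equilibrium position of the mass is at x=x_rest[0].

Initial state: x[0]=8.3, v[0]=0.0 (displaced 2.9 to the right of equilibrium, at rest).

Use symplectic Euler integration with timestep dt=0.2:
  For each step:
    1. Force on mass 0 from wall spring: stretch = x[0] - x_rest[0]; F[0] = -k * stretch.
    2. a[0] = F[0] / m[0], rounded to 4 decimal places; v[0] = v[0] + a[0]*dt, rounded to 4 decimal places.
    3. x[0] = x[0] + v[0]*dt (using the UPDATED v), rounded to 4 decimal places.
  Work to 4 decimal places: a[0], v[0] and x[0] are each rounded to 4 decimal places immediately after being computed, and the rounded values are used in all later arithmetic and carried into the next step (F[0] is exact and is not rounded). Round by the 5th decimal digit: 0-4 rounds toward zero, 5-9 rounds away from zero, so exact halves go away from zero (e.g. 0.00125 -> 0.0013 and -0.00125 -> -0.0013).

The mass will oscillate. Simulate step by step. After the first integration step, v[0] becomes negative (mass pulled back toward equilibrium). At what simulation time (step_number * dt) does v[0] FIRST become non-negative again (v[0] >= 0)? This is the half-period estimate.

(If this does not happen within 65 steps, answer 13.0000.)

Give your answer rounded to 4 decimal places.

Answer: 2.6000

Derivation:
Step 0: x=[8.3000] v=[0.0000]
Step 1: x=[8.1051] v=[-0.9744]
Step 2: x=[7.7284] v=[-1.8833]
Step 3: x=[7.1953] v=[-2.6656]
Step 4: x=[6.5415] v=[-3.2688]
Step 5: x=[5.8110] v=[-3.6523]
Step 6: x=[5.0529] v=[-3.7904]
Step 7: x=[4.3181] v=[-3.6738]
Step 8: x=[3.6560] v=[-3.3103]
Step 9: x=[3.1111] v=[-2.7243]
Step 10: x=[2.7201] v=[-1.9552]
Step 11: x=[2.5091] v=[-1.0548]
Step 12: x=[2.4924] v=[-0.0835]
Step 13: x=[2.6711] v=[0.8935]
First v>=0 after going negative at step 13, time=2.6000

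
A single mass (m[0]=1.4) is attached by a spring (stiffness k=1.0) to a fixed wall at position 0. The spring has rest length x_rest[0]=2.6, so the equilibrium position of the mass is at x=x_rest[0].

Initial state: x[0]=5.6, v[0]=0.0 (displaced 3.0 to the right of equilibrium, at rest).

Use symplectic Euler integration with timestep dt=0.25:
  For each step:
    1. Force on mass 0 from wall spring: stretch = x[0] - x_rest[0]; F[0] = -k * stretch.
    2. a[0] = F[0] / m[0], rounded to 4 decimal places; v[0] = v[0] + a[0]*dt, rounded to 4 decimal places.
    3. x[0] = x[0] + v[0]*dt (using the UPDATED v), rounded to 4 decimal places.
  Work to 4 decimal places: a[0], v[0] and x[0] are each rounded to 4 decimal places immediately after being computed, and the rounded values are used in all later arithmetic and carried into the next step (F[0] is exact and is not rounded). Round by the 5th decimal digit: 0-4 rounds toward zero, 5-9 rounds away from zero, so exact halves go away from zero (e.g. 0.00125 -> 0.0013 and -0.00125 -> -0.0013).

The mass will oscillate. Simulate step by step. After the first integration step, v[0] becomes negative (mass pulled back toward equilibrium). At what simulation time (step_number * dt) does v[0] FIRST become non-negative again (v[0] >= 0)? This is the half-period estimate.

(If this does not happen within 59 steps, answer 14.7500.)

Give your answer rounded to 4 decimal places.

Answer: 3.7500

Derivation:
Step 0: x=[5.6000] v=[0.0000]
Step 1: x=[5.4661] v=[-0.5357]
Step 2: x=[5.2042] v=[-1.0475]
Step 3: x=[4.8261] v=[-1.5125]
Step 4: x=[4.3486] v=[-1.9100]
Step 5: x=[3.7930] v=[-2.2223]
Step 6: x=[3.1842] v=[-2.4353]
Step 7: x=[2.5493] v=[-2.5396]
Step 8: x=[1.9167] v=[-2.5306]
Step 9: x=[1.3146] v=[-2.4086]
Step 10: x=[0.7698] v=[-2.1791]
Step 11: x=[0.3067] v=[-1.8523]
Step 12: x=[-0.0540] v=[-1.4428]
Step 13: x=[-0.2962] v=[-0.9689]
Step 14: x=[-0.4091] v=[-0.4517]
Step 15: x=[-0.3877] v=[0.0857]
First v>=0 after going negative at step 15, time=3.7500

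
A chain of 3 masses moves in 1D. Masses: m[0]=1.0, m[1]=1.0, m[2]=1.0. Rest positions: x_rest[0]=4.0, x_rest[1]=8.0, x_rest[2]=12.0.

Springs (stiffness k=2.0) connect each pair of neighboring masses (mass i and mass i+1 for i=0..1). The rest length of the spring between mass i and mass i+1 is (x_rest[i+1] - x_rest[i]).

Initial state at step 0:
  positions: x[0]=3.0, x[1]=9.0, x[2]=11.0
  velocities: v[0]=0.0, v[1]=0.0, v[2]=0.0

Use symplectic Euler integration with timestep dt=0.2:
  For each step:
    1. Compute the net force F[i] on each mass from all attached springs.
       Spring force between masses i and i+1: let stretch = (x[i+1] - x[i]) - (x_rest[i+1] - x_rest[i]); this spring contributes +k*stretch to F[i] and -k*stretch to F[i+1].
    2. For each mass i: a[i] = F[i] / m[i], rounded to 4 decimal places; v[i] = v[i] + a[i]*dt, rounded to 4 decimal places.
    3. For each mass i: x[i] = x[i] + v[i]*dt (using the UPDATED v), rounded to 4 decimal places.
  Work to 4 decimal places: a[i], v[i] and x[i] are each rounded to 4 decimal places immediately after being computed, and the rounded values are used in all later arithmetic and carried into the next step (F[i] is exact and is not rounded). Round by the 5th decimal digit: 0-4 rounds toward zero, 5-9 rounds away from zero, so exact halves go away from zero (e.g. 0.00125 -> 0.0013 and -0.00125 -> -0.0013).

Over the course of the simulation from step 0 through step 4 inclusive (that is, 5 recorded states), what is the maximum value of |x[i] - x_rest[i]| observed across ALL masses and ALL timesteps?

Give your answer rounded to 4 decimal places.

Step 0: x=[3.0000 9.0000 11.0000] v=[0.0000 0.0000 0.0000]
Step 1: x=[3.1600 8.6800 11.1600] v=[0.8000 -1.6000 0.8000]
Step 2: x=[3.4416 8.1168 11.4416] v=[1.4080 -2.8160 1.4080]
Step 3: x=[3.7772 7.4456 11.7772] v=[1.6781 -3.3562 1.6781]
Step 4: x=[4.0863 6.8274 12.0863] v=[1.5455 -3.0909 1.5455]
Max displacement = 1.1726

Answer: 1.1726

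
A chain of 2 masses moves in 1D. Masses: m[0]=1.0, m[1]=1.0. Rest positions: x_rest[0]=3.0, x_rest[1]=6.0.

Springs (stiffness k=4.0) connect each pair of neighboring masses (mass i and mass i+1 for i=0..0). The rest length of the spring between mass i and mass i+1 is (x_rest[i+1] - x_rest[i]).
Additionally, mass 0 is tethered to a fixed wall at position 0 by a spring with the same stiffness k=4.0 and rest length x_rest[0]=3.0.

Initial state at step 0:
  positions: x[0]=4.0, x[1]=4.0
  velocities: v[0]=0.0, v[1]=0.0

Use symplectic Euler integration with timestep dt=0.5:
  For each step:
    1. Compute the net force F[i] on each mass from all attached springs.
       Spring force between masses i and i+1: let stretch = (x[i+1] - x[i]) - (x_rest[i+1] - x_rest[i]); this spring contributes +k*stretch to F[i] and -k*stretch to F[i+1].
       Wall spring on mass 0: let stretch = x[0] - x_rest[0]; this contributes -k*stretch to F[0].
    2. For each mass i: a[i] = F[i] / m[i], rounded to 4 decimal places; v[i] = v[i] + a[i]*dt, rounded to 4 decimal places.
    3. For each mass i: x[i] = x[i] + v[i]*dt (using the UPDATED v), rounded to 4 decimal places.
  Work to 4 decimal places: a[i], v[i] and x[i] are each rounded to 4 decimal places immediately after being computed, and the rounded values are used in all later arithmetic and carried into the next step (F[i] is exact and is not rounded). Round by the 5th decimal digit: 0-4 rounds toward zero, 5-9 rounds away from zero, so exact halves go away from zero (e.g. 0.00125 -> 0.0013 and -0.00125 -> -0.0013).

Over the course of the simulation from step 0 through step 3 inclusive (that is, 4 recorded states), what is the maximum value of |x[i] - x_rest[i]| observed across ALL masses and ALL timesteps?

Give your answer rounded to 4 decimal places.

Answer: 3.0000

Derivation:
Step 0: x=[4.0000 4.0000] v=[0.0000 0.0000]
Step 1: x=[0.0000 7.0000] v=[-8.0000 6.0000]
Step 2: x=[3.0000 6.0000] v=[6.0000 -2.0000]
Step 3: x=[6.0000 5.0000] v=[6.0000 -2.0000]
Max displacement = 3.0000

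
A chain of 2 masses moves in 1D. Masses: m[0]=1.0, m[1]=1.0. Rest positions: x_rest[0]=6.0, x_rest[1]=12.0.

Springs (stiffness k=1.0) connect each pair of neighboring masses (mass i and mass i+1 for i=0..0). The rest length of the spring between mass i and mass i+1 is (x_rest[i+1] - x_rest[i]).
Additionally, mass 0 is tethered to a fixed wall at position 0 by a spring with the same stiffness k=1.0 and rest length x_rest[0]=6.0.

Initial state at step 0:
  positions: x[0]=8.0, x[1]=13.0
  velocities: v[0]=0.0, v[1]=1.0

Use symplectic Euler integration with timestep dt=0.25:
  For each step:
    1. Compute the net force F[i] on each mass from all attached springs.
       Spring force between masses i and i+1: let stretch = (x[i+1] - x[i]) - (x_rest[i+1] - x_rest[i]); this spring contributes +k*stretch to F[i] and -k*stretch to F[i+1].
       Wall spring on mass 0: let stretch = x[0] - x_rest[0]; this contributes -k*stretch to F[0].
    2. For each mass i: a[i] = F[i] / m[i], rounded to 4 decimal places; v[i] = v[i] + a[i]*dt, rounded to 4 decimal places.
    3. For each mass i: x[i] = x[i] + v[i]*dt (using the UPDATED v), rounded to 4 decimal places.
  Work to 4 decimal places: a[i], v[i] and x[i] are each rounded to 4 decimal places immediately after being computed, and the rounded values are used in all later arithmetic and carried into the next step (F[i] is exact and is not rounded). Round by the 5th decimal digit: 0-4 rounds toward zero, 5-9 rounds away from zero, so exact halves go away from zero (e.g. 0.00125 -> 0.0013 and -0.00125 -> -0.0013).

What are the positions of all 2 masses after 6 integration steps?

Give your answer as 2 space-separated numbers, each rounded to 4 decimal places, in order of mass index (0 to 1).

Step 0: x=[8.0000 13.0000] v=[0.0000 1.0000]
Step 1: x=[7.8125 13.3125] v=[-0.7500 1.2500]
Step 2: x=[7.4805 13.6563] v=[-1.3281 1.3750]
Step 3: x=[7.0669 13.9891] v=[-1.6543 1.3311]
Step 4: x=[6.6443 14.2643] v=[-1.6905 1.1006]
Step 5: x=[6.2827 14.4382] v=[-1.4466 0.6956]
Step 6: x=[6.0381 14.4774] v=[-0.9784 0.1567]

Answer: 6.0381 14.4774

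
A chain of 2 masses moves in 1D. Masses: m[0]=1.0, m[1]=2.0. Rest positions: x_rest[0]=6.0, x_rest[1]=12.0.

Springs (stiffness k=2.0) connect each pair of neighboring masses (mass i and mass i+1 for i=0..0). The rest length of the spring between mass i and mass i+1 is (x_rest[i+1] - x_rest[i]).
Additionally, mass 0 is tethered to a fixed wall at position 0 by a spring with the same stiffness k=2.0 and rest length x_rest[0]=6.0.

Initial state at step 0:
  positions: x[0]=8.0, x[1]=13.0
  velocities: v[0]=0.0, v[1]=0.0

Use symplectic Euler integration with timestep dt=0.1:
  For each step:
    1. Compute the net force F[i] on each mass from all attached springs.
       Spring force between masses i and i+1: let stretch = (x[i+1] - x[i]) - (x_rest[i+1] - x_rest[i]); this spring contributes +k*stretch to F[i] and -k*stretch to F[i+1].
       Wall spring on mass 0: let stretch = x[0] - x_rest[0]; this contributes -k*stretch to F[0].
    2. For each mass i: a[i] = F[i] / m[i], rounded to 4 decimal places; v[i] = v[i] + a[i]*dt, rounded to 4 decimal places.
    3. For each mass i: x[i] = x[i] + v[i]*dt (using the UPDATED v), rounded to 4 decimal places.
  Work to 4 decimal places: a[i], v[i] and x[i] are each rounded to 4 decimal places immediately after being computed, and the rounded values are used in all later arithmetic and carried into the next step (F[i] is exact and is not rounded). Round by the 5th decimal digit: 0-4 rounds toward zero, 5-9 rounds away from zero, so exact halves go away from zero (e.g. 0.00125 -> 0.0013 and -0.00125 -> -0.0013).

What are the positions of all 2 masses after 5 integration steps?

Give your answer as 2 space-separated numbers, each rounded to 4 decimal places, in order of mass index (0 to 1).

Step 0: x=[8.0000 13.0000] v=[0.0000 0.0000]
Step 1: x=[7.9400 13.0100] v=[-0.6000 0.1000]
Step 2: x=[7.8226 13.0293] v=[-1.1740 0.1930]
Step 3: x=[7.6529 13.0565] v=[-1.6972 0.2723]
Step 4: x=[7.4382 13.0897] v=[-2.1471 0.3319]
Step 5: x=[7.1878 13.1264] v=[-2.5044 0.3668]

Answer: 7.1878 13.1264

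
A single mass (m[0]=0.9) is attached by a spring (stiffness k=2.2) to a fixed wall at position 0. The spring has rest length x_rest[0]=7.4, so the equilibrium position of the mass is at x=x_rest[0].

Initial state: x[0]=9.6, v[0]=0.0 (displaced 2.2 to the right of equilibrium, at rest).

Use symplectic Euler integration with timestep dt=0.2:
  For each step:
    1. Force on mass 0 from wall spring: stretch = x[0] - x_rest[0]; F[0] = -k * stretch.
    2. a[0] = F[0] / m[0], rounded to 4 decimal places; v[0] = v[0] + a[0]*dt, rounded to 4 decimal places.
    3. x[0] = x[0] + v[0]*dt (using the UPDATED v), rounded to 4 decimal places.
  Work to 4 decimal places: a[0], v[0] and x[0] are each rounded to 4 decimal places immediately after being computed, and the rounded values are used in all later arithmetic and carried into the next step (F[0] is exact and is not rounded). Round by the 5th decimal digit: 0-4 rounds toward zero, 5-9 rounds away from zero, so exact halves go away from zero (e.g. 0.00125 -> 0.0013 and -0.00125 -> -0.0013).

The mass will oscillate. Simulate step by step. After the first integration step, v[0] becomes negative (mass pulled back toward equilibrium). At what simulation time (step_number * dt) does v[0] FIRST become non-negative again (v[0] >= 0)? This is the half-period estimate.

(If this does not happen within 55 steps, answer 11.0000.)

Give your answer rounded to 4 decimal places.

Step 0: x=[9.6000] v=[0.0000]
Step 1: x=[9.3849] v=[-1.0756]
Step 2: x=[8.9757] v=[-2.0460]
Step 3: x=[8.4124] v=[-2.8163]
Step 4: x=[7.7501] v=[-3.3113]
Step 5: x=[7.0536] v=[-3.4825]
Step 6: x=[6.3910] v=[-3.3131]
Step 7: x=[5.8270] v=[-2.8198]
Step 8: x=[5.4168] v=[-2.0508]
Step 9: x=[5.2006] v=[-1.0812]
Step 10: x=[5.1994] v=[-0.0059]
Step 11: x=[5.4134] v=[1.0699]
First v>=0 after going negative at step 11, time=2.2000

Answer: 2.2000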